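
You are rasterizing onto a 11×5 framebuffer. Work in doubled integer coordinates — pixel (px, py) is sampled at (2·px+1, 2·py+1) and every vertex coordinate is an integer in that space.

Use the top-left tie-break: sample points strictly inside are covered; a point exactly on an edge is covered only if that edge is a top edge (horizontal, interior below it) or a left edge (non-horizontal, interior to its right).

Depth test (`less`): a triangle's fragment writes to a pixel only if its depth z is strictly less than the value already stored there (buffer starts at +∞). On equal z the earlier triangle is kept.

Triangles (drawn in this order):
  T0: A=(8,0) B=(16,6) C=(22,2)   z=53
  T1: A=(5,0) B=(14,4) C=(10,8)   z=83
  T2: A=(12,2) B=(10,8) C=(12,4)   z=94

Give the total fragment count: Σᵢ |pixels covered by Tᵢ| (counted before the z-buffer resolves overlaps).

T0:
  2·area = 68  (B↔C swapped to make it positive)
  edge (8, 0)→(22, 2): d=(14,2) right/bottom  bias=-1
  edge (22, 2)→(16, 6): d=(-6,4) right/bottom  bias=-1
  edge (16, 6)→(8, 0): d=(-8,-6) top-left  bias=+0
    (5,0)@(11, 1): e=[8,50,10] → X
    (6,0)@(13, 1): e=[4,42,22] → X
    (7,0)@(15, 1): e=[0,34,34] → .  [on edge]
    (5,1)@(11, 3): e=[36,38,-6] → .
    (6,1)@(13, 3): e=[32,30,6] → X
    (7,1)@(15, 3): e=[28,22,18] → X
    (8,1)@(17, 3): e=[24,14,30] → X
    (9,1)@(19, 3): e=[20,6,42] → X
    (10,1)@(21, 3): e=[16,-2,54] → .
    (6,2)@(13, 5): e=[60,18,-10] → .
    (7,2)@(15, 5): e=[56,10,2] → X
    (9,2)@(19, 5): e=[48,-6,26] → .
  covered (8 px):
    . . . . . X X . . . .
    . . . . . . X X X X .
    . . . . . . . X X . .
    . . . . . . . . . . .
    . . . . . . . . . . .
T1:
  2·area = 52
  edge (5, 0)→(14, 4): d=(9,4) right/bottom  bias=-1
  edge (14, 4)→(10, 8): d=(-4,4) right/bottom  bias=-1
  edge (10, 8)→(5, 0): d=(-5,-8) top-left  bias=+0
    (3,0)@(7, 1): e=[1,40,11] → X
    (4,0)@(9, 1): e=[-7,32,27] → .
    (8,0)@(17, 1): e=[-39,0,91] → .  [on edge]
    (3,1)@(7, 3): e=[19,32,1] → X
    (4,1)@(9, 3): e=[11,24,17] → X
    (5,1)@(11, 3): e=[3,16,33] → X
    (6,1)@(13, 3): e=[-5,8,49] → .
    (7,1)@(15, 3): e=[-13,0,65] → .  [on edge]
    (3,2)@(7, 5): e=[37,24,-9] → .
    (4,2)@(9, 5): e=[29,16,7] → X
    (6,2)@(13, 5): e=[13,0,39] → .  [on edge]
    (4,3)@(9, 7): e=[47,8,-3] → .
    (5,3)@(11, 7): e=[39,0,13] → .  [on edge]
    (4,4)@(9, 9): e=[65,0,-13] → .  [on edge]
  covered (6 px):
    . . . X . . . . . . .
    . . . X X X . . . . .
    . . . . X X . . . . .
    . . . . . . . . . . .
    . . . . . . . . . . .
T2:
  2·area = 4  (B↔C swapped to make it positive)
  edge (12, 2)→(12, 4): d=(0,2) right/bottom  bias=-1
  edge (12, 4)→(10, 8): d=(-2,4) right/bottom  bias=-1
  edge (10, 8)→(12, 2): d=(2,-6) top-left  bias=+0
    (5,2)@(11, 5): e=[2,2,0] → X  [on edge]
    (6,2)@(13, 5): e=[-2,-6,12] → .
    (5,3)@(11, 7): e=[2,-2,4] → .
  covered (1 px):
    . . . . . . . . . . .
    . . . . . . . . . . .
    . . . . . X . . . . .
    . . . . . . . . . . .
    . . . . . . . . . . .

Answer: 15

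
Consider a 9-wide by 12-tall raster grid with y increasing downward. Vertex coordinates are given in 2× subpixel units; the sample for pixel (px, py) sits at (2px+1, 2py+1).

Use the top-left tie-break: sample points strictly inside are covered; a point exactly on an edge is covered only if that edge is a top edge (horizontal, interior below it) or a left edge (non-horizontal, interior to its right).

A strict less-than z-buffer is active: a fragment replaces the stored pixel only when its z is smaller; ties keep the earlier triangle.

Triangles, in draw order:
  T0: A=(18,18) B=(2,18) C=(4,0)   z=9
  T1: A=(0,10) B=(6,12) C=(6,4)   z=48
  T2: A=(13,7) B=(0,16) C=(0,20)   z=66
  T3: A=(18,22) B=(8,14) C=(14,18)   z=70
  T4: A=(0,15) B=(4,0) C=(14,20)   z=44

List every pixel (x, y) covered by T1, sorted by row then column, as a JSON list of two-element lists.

T0:
  2·area = 288
  edge (18, 18)→(2, 18): d=(-16,0) right/bottom  bias=-1
  edge (2, 18)→(4, 0): d=(2,-18) top-left  bias=+0
  edge (4, 0)→(18, 18): d=(14,18) right/bottom  bias=-1
    (2,1)@(5, 3): e=[240,24,24] → X
    (3,1)@(7, 3): e=[240,60,-12] → .
    (2,2)@(5, 5): e=[208,28,52] → X
    (3,2)@(7, 5): e=[208,64,16] → X
    (4,2)@(9, 5): e=[208,100,-20] → .
    (2,3)@(5, 7): e=[176,32,80] → X
    (4,3)@(9, 7): e=[176,104,8] → X
    (5,3)@(11, 7): e=[176,140,-28] → .
    (1,4)@(3, 9): e=[144,0,144] → X  [on edge]
    (5,4)@(11, 9): e=[144,144,0] → .  [on edge]
    (1,5)@(3, 11): e=[112,4,172] → X
    (5,5)@(11, 11): e=[112,148,28] → X
  covered (36 px):
    . . . . . . . . .
    . . X . . . . . .
    . . X X . . . . .
    . . X X X . . . .
    . X X X X . . . .
    . X X X X X . . .
    . X X X X X X . .
    . X X X X X X X .
    . X X X X X X X X
    . . . . . . . . .
    . . . . . . . . .
    . . . . . . . . .
T1:
  2·area = 48  (B↔C swapped to make it positive)
  edge (0, 10)→(6, 4): d=(6,-6) top-left  bias=+0
  edge (6, 4)→(6, 12): d=(0,8) right/bottom  bias=-1
  edge (6, 12)→(0, 10): d=(-6,-2) top-left  bias=+0
    (4,0)@(9, 1): e=[0,-24,72] → .  [on edge]
    (3,1)@(7, 3): e=[0,-8,56] → .  [on edge]
    (2,2)@(5, 5): e=[0,8,40] → X  [on edge]
    (3,2)@(7, 5): e=[12,-8,44] → .
    (1,3)@(3, 7): e=[0,24,24] → X  [on edge]
    (3,3)@(7, 7): e=[24,-8,32] → .
    (0,4)@(1, 9): e=[0,40,8] → X  [on edge]
    (3,4)@(7, 9): e=[36,-8,20] → .
    (0,5)@(1, 11): e=[12,40,-4] → .
    (1,5)@(3, 11): e=[24,24,0] → X  [on edge]
    (3,5)@(7, 11): e=[48,-8,8] → .
    (1,6)@(3, 13): e=[36,24,-12] → .
    (4,6)@(9, 13): e=[72,-24,0] → .  [on edge]
    (7,7)@(15, 15): e=[120,-72,0] → .  [on edge]
  covered (8 px):
    . . . . . . . . .
    . . . . . . . . .
    . . X . . . . . .
    . X X . . . . . .
    X X X . . . . . .
    . X X . . . . . .
    . . . . . . . . .
    . . . . . . . . .
    . . . . . . . . .
    . . . . . . . . .
    . . . . . . . . .
    . . . . . . . . .
T2:
  2·area = 52  (B↔C swapped to make it positive)
  edge (13, 7)→(0, 20): d=(-13,13) right/bottom  bias=-1
  edge (0, 20)→(0, 16): d=(0,-4) top-left  bias=+0
  edge (0, 16)→(13, 7): d=(13,-9) top-left  bias=+0
    (8,1)@(17, 3): e=[0,68,-16] → .  [on edge]
    (7,2)@(15, 5): e=[0,60,-8] → .  [on edge]
    (6,3)@(13, 7): e=[0,52,0] → .  [on edge]
    (5,4)@(11, 9): e=[0,44,8] → .  [on edge]
    (4,5)@(9, 11): e=[0,36,16] → .  [on edge]
    (2,6)@(5, 13): e=[26,20,6] → X
    (3,6)@(7, 13): e=[0,28,24] → .  [on edge]
    (1,7)@(3, 15): e=[26,12,14] → X
    (2,7)@(5, 15): e=[0,20,32] → .  [on edge]
    (0,8)@(1, 17): e=[26,4,22] → X
    (1,8)@(3, 17): e=[0,12,40] → .  [on edge]
    (0,9)@(1, 19): e=[0,4,48] → .  [on edge]
  covered (3 px):
    . . . . . . . . .
    . . . . . . . . .
    . . . . . . . . .
    . . . . . . . . .
    . . . . . . . . .
    . . . . . . . . .
    . . X . . . . . .
    . X . . . . . . .
    X . . . . . . . .
    . . . . . . . . .
    . . . . . . . . .
    . . . . . . . . .
T3:
  2·area = 8
  edge (18, 22)→(8, 14): d=(-10,-8) top-left  bias=+0
  edge (8, 14)→(14, 18): d=(6,4) right/bottom  bias=-1
  edge (14, 18)→(18, 22): d=(4,4) right/bottom  bias=-1
    (0,2)@(1, 5): e=[34,-26,0] → .  [on edge]
    (1,3)@(3, 7): e=[30,-22,0] → .  [on edge]
    (2,4)@(5, 9): e=[26,-18,0] → .  [on edge]
    (3,5)@(7, 11): e=[22,-14,0] → .  [on edge]
    (4,6)@(9, 13): e=[18,-10,0] → .  [on edge]
    (5,7)@(11, 15): e=[14,-6,0] → .  [on edge]
    (6,8)@(13, 17): e=[10,-2,0] → .  [on edge]
    (7,9)@(15, 19): e=[6,2,0] → .  [on edge]
    (8,10)@(17, 21): e=[2,6,0] → .  [on edge]
  covered (0 px):
    . . . . . . . . .
    . . . . . . . . .
    . . . . . . . . .
    . . . . . . . . .
    . . . . . . . . .
    . . . . . . . . .
    . . . . . . . . .
    . . . . . . . . .
    . . . . . . . . .
    . . . . . . . . .
    . . . . . . . . .
    . . . . . . . . .
T4:
  2·area = 230
  edge (0, 15)→(4, 0): d=(4,-15) top-left  bias=+0
  edge (4, 0)→(14, 20): d=(10,20) right/bottom  bias=-1
  edge (14, 20)→(0, 15): d=(-14,-5) top-left  bias=+0
    (2,1)@(5, 3): e=[27,10,193] → X
    (3,1)@(7, 3): e=[57,-30,203] → .
    (1,2)@(3, 5): e=[5,70,155] → X
    (3,2)@(7, 5): e=[65,-10,175] → .
    (1,3)@(3, 7): e=[13,90,127] → X
    (3,3)@(7, 7): e=[73,10,147] → X
    (4,3)@(9, 7): e=[103,-30,157] → .
    (1,4)@(3, 9): e=[21,110,99] → X
    (4,4)@(9, 9): e=[111,-10,129] → .
    (1,5)@(3, 11): e=[29,130,71] → X
    (4,5)@(9, 11): e=[119,10,101] → X
    (5,5)@(11, 11): e=[149,-30,111] → .
  covered (28 px):
    . . . . . . . . .
    . . X . . . . . .
    . X X . . . . . .
    . X X X . . . . .
    . X X X . . . . .
    . X X X X . . . .
    X X X X X . . . .
    X X X X X X . . .
    . . . X X X . . .
    . . . . . . X . .
    . . . . . . . . .
    . . . . . . . . .

Answer: [[2,2],[1,3],[2,3],[0,4],[1,4],[2,4],[1,5],[2,5]]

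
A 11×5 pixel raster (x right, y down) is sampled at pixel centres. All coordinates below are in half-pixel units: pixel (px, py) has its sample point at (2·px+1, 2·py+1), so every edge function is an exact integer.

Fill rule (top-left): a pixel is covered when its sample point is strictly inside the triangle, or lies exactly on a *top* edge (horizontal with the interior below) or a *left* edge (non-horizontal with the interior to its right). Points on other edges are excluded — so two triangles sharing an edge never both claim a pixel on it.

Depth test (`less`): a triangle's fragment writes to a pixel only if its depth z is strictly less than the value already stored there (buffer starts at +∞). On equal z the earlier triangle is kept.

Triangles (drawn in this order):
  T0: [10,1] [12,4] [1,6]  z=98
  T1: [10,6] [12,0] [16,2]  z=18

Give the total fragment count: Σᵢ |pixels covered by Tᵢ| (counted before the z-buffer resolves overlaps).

T0:
  2·area = 37
  edge (10, 1)→(12, 4): d=(2,3) right/bottom  bias=-1
  edge (12, 4)→(1, 6): d=(-11,2) right/bottom  bias=-1
  edge (1, 6)→(10, 1): d=(9,-5) top-left  bias=+0
    (3,1)@(7, 3): e=[13,21,3] → #
    (4,1)@(9, 3): e=[7,17,13] → #
    (5,1)@(11, 3): e=[1,13,23] → #
    (6,1)@(13, 3): e=[-5,9,33] → ·
    (1,2)@(3, 5): e=[29,7,1] → #
    (2,2)@(5, 5): e=[23,3,11] → #
    (3,2)@(7, 5): e=[17,-1,21] → ·
    (4,2)@(9, 5): e=[11,-5,31] → ·
    (5,2)@(11, 5): e=[5,-9,41] → ·
    (1,3)@(3, 7): e=[33,-15,19] → ·
    (2,3)@(5, 7): e=[27,-19,29] → ·
  covered (5 px):
    · · · · · · · · · · ·
    · · · # # # · · · · ·
    · # # · · · · · · · ·
    · · · · · · · · · · ·
    · · · · · · · · · · ·
T1:
  2·area = 28
  edge (10, 6)→(12, 0): d=(2,-6) top-left  bias=+0
  edge (12, 0)→(16, 2): d=(4,2) right/bottom  bias=-1
  edge (16, 2)→(10, 6): d=(-6,4) right/bottom  bias=-1
    (6,0)@(13, 1): e=[8,2,18] → #
    (7,0)@(15, 1): e=[20,-2,10] → ·
    (5,1)@(11, 3): e=[0,14,14] → #  [on edge]
    (7,1)@(15, 3): e=[24,6,-2] → ·
    (5,2)@(11, 5): e=[4,22,2] → #
    (6,2)@(13, 5): e=[16,18,-6] → ·
    (5,3)@(11, 7): e=[8,30,-10] → ·
    (4,4)@(9, 9): e=[0,42,-14] → ·  [on edge]
  covered (4 px):
    · · · · · · # · · · ·
    · · · · · # # · · · ·
    · · · · · # · · · · ·
    · · · · · · · · · · ·
    · · · · · · · · · · ·

Result: 9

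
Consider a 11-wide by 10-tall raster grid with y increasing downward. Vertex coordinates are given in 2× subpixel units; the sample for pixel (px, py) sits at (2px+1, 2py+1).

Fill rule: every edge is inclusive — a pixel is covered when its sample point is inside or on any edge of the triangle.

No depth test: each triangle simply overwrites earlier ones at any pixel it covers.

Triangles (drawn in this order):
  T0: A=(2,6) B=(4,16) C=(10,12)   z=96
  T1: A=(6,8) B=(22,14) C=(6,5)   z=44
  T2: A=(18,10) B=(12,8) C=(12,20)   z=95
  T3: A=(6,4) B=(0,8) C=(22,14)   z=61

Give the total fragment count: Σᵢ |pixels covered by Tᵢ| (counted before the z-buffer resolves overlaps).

T0:
  2·area = 68  (B↔C swapped to make it positive)
  edge (2, 6)→(10, 12): d=(8,6) inclusive
  edge (10, 12)→(4, 16): d=(-6,4) inclusive
  edge (4, 16)→(2, 6): d=(-2,-10) inclusive
    (0,0)@(1, 1): e=[-34,102,0] → ·  [on edge]
    (1,3)@(3, 7): e=[2,58,8] → █
    (2,3)@(5, 7): e=[-10,50,28] → ·
    (1,4)@(3, 9): e=[18,46,4] → █
    (2,4)@(5, 9): e=[6,38,24] → █
    (3,4)@(7, 9): e=[-6,30,44] → ·
    (1,5)@(3, 11): e=[34,34,0] → █  [on edge]
    (3,5)@(7, 11): e=[10,18,40] → █
    (4,5)@(9, 11): e=[-2,10,60] → ·
    (1,6)@(3, 13): e=[50,22,-4] → ·
    (2,6)@(5, 13): e=[38,14,16] → █
    (4,6)@(9, 13): e=[14,-2,56] → ·
  covered (9 px):
    · · · · · · · · · · ·
    · · · · · · · · · · ·
    · · · · · · · · · · ·
    · █ · · · · · · · · ·
    · █ █ · · · · · · · ·
    · █ █ █ · · · · · · ·
    · · █ █ · · · · · · ·
    · · █ · · · · · · · ·
    · · · · · · · · · · ·
    · · · · · · · · · · ·
T1:
  2·area = 48  (B↔C swapped to make it positive)
  edge (6, 8)→(6, 5): d=(0,-3) inclusive
  edge (6, 5)→(22, 14): d=(16,9) inclusive
  edge (22, 14)→(6, 8): d=(-16,-6) inclusive
    (3,3)@(7, 7): e=[3,23,22] → █
    (4,3)@(9, 7): e=[9,5,34] → █
    (5,3)@(11, 7): e=[15,-13,46] → ·
    (3,4)@(7, 9): e=[3,55,-10] → ·
    (4,4)@(9, 9): e=[9,37,2] → █
    (5,4)@(11, 9): e=[15,19,14] → █
    (6,4)@(13, 9): e=[21,1,26] → █
    (7,4)@(15, 9): e=[27,-17,38] → ·
    (4,5)@(9, 11): e=[9,69,-30] → ·
    (5,5)@(11, 11): e=[15,51,-18] → ·
    (6,5)@(13, 11): e=[21,33,-6] → ·
    (7,5)@(15, 11): e=[27,15,6] → █
  covered (6 px):
    · · · · · · · · · · ·
    · · · · · · · · · · ·
    · · · · · · · · · · ·
    · · · █ █ · · · · · ·
    · · · · █ █ █ · · · ·
    · · · · · · · █ · · ·
    · · · · · · · · · · ·
    · · · · · · · · · · ·
    · · · · · · · · · · ·
    · · · · · · · · · · ·
T2:
  2·area = 72  (B↔C swapped to make it positive)
  edge (18, 10)→(12, 20): d=(-6,10) inclusive
  edge (12, 20)→(12, 8): d=(0,-12) inclusive
  edge (12, 8)→(18, 10): d=(6,2) inclusive
    (1,2)@(3, 5): e=[180,-108,0] → ·  [on edge]
    (10,2)@(21, 5): e=[0,108,-36] → ·  [on edge]
    (4,3)@(9, 7): e=[108,-36,0] → ·  [on edge]
    (6,4)@(13, 9): e=[56,12,4] → █
    (7,4)@(15, 9): e=[36,36,0] → █  [on edge]
    (8,4)@(17, 9): e=[16,60,-4] → ·
    (6,5)@(13, 11): e=[44,12,16] → █
    (8,5)@(17, 11): e=[4,60,8] → █
    (9,5)@(19, 11): e=[-16,84,4] → ·
    (10,5)@(21, 11): e=[-36,108,0] → ·  [on edge]
    (6,6)@(13, 13): e=[32,12,28] → █
    (8,6)@(17, 13): e=[-8,60,20] → ·
    (7,7)@(15, 15): e=[0,36,36] → █  [on edge]
  covered (10 px):
    · · · · · · · · · · ·
    · · · · · · · · · · ·
    · · · · · · · · · · ·
    · · · · · · · · · · ·
    · · · · · · █ █ · · ·
    · · · · · · █ █ █ · ·
    · · · · · · █ █ · · ·
    · · · · · · █ █ · · ·
    · · · · · · █ · · · ·
    · · · · · · · · · · ·
T3:
  2·area = 124  (B↔C swapped to make it positive)
  edge (6, 4)→(22, 14): d=(16,10) inclusive
  edge (22, 14)→(0, 8): d=(-22,-6) inclusive
  edge (0, 8)→(6, 4): d=(6,-4) inclusive
    (2,2)@(5, 5): e=[26,96,2] → █
    (3,2)@(7, 5): e=[6,108,10] → █
    (4,2)@(9, 5): e=[-14,120,18] → ·
    (1,3)@(3, 7): e=[78,40,6] → █
    (4,3)@(9, 7): e=[18,76,30] → █
    (5,3)@(11, 7): e=[-2,88,38] → ·
    (1,4)@(3, 9): e=[110,-4,18] → ·
    (2,4)@(5, 9): e=[90,8,26] → █
    (5,4)@(11, 9): e=[30,44,50] → █
    (6,4)@(13, 9): e=[10,56,58] → █
    (7,4)@(15, 9): e=[-10,68,66] → ·
    (2,5)@(5, 11): e=[122,-36,38] → ·
    (5,5)@(11, 11): e=[62,0,62] → █  [on edge]
  covered (16 px):
    · · · · · · · · · · ·
    · · · · · · · · · · ·
    · · █ █ · · · · · · ·
    · █ █ █ █ · · · · · ·
    · · █ █ █ █ █ · · · ·
    · · · · · █ █ █ █ · ·
    · · · · · · · · · █ ·
    · · · · · · · · · · ·
    · · · · · · · · · · ·
    · · · · · · · · · · ·

Result: 41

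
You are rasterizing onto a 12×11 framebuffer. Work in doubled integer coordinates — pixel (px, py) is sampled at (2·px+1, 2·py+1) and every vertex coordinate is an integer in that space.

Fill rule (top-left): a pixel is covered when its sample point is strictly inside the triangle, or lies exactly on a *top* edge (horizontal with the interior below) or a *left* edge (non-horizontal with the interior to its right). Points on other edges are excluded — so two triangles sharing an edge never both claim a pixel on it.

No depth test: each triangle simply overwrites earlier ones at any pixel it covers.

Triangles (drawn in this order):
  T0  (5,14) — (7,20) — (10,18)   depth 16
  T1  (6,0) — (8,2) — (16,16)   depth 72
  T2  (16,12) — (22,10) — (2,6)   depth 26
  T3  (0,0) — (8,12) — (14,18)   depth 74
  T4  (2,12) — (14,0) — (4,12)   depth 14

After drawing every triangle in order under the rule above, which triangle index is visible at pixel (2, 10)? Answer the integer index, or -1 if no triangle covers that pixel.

T0:
  2·area = 22  (B↔C swapped to make it positive)
  edge (5, 14)→(10, 18): d=(5,4) right/bottom  bias=-1
  edge (10, 18)→(7, 20): d=(-3,2) right/bottom  bias=-1
  edge (7, 20)→(5, 14): d=(-2,-6) top-left  bias=+0
    (3,8)@(7, 17): e=[7,9,6] → X
    (4,8)@(9, 17): e=[-1,5,18] → .
    (3,9)@(7, 19): e=[17,3,2] → X
    (4,9)@(9, 19): e=[9,-1,14] → .
    (3,10)@(7, 21): e=[27,-3,-2] → .
  covered (2 px):
    . . . . . . . . . . . .
    . . . . . . . . . . . .
    . . . . . . . . . . . .
    . . . . . . . . . . . .
    . . . . . . . . . . . .
    . . . . . . . . . . . .
    . . . . . . . . . . . .
    . . . . . . . . . . . .
    . . . X . . . . . . . .
    . . . X . . . . . . . .
    . . . . . . . . . . . .
T1:
  2·area = 12
  edge (6, 0)→(8, 2): d=(2,2) right/bottom  bias=-1
  edge (8, 2)→(16, 16): d=(8,14) right/bottom  bias=-1
  edge (16, 16)→(6, 0): d=(-10,-16) top-left  bias=+0
    (3,0)@(7, 1): e=[0,6,6] → .  [on edge]
    (4,1)@(9, 3): e=[0,-6,18] → .  [on edge]
    (5,2)@(11, 5): e=[0,-18,30] → .  [on edge]
    (6,3)@(13, 7): e=[0,-30,42] → .  [on edge]
    (7,4)@(15, 9): e=[0,-42,54] → .  [on edge]
    (6,5)@(13, 11): e=[8,2,2] → X
    (7,5)@(15, 11): e=[4,-26,34] → .
    (8,5)@(17, 11): e=[0,-54,66] → .  [on edge]
    (6,6)@(13, 13): e=[12,18,-18] → .
    (9,6)@(19, 13): e=[0,-66,78] → .  [on edge]
    (10,7)@(21, 15): e=[0,-78,90] → .  [on edge]
    (11,8)@(23, 17): e=[0,-90,102] → .  [on edge]
  covered (1 px):
    . . . . . . . . . . . .
    . . . . . . . . . . . .
    . . . . . . . . . . . .
    . . . . . . . . . . . .
    . . . . . . . . . . . .
    . . . . . . X . . . . .
    . . . . . . . . . . . .
    . . . . . . . . . . . .
    . . . . . . . . . . . .
    . . . . . . . . . . . .
    . . . . . . . . . . . .
T2:
  2·area = 64  (B↔C swapped to make it positive)
  edge (16, 12)→(2, 6): d=(-14,-6) top-left  bias=+0
  edge (2, 6)→(22, 10): d=(20,4) right/bottom  bias=-1
  edge (22, 10)→(16, 12): d=(-6,2) right/bottom  bias=-1
    (2,3)@(5, 7): e=[4,8,52] → X
    (3,3)@(7, 7): e=[16,0,48] → .  [on edge]
    (2,4)@(5, 9): e=[-24,48,40] → .
    (4,4)@(9, 9): e=[0,32,32] → X  [on edge]
    (5,4)@(11, 9): e=[12,24,28] → X
    (6,4)@(13, 9): e=[24,16,24] → X
    (7,4)@(15, 9): e=[36,8,20] → X
    (8,4)@(17, 9): e=[48,0,16] → .  [on edge]
    (4,5)@(9, 11): e=[-28,72,20] → .
    (5,5)@(11, 11): e=[-16,64,16] → .
    (6,5)@(13, 11): e=[-4,56,12] → .
    (7,5)@(15, 11): e=[8,48,8] → X
    (9,5)@(19, 11): e=[32,32,0] → .  [on edge]
    (6,6)@(13, 13): e=[-32,96,0] → .  [on edge]
    (3,7)@(7, 15): e=[-96,160,0] → .  [on edge]
    (11,7)@(23, 15): e=[0,96,-32] → .  [on edge]
    (0,8)@(1, 17): e=[-160,224,0] → .  [on edge]
  covered (7 px):
    . . . . . . . . . . . .
    . . . . . . . . . . . .
    . . . . . . . . . . . .
    . . X . . . . . . . . .
    . . . . X X X X . . . .
    . . . . . . . X X . . .
    . . . . . . . . . . . .
    . . . . . . . . . . . .
    . . . . . . . . . . . .
    . . . . . . . . . . . .
    . . . . . . . . . . . .
T3:
  2·area = 24  (B↔C swapped to make it positive)
  edge (0, 0)→(14, 18): d=(14,18) right/bottom  bias=-1
  edge (14, 18)→(8, 12): d=(-6,-6) top-left  bias=+0
  edge (8, 12)→(0, 0): d=(-8,-12) top-left  bias=+0
    (0,2)@(1, 5): e=[52,0,-28] → .  [on edge]
    (1,3)@(3, 7): e=[44,0,-20] → .  [on edge]
    (2,3)@(5, 7): e=[8,12,4] → X
    (3,3)@(7, 7): e=[-28,24,28] → .
    (2,4)@(5, 9): e=[36,0,-12] → .  [on edge]
    (3,4)@(7, 9): e=[0,12,12] → .  [on edge]
    (3,5)@(7, 11): e=[28,0,-4] → .  [on edge]
    (4,6)@(9, 13): e=[20,0,4] → X  [on edge]
    (5,6)@(11, 13): e=[-16,12,28] → .
    (4,7)@(9, 15): e=[48,-12,-12] → .
    (5,7)@(11, 15): e=[12,0,12] → X  [on edge]
    (6,7)@(13, 15): e=[-24,12,36] → .
    (6,8)@(13, 17): e=[4,0,20] → X  [on edge]
    (7,9)@(15, 19): e=[-4,0,28] → .  [on edge]
    (8,10)@(17, 21): e=[-12,0,36] → .  [on edge]
  covered (4 px):
    . . . . . . . . . . . .
    . . . . . . . . . . . .
    . . . . . . . . . . . .
    . . X . . . . . . . . .
    . . . . . . . . . . . .
    . . . . . . . . . . . .
    . . . . X . . . . . . .
    . . . . . X . . . . . .
    . . . . . . X . . . . .
    . . . . . . . . . . . .
    . . . . . . . . . . . .
T4:
  2·area = 24
  edge (2, 12)→(14, 0): d=(12,-12) top-left  bias=+0
  edge (14, 0)→(4, 12): d=(-10,12) right/bottom  bias=-1
  edge (4, 12)→(2, 12): d=(-2,0) right/bottom  bias=-1
    (6,0)@(13, 1): e=[0,2,22] → X  [on edge]
    (7,0)@(15, 1): e=[24,-22,22] → .
    (5,1)@(11, 3): e=[0,6,18] → X  [on edge]
    (6,1)@(13, 3): e=[24,-18,18] → .
    (4,2)@(9, 5): e=[0,10,14] → X  [on edge]
    (5,2)@(11, 5): e=[24,-14,14] → .
    (3,3)@(7, 7): e=[0,14,10] → X  [on edge]
    (4,3)@(9, 7): e=[24,-10,10] → .
    (2,4)@(5, 9): e=[0,18,6] → X  [on edge]
    (3,4)@(7, 9): e=[24,-6,6] → .
    (1,5)@(3, 11): e=[0,22,2] → X  [on edge]
    (2,5)@(5, 11): e=[24,-2,2] → .
    (0,6)@(1, 13): e=[0,26,-2] → .  [on edge]
  covered (6 px):
    . . . . . . X . . . . .
    . . . . . X . . . . . .
    . . . . X . . . . . . .
    . . . X . . . . . . . .
    . . X . . . . . . . . .
    . X . . . . . . . . . .
    . . . . . . . . . . . .
    . . . . . . . . . . . .
    . . . . . . . . . . . .
    . . . . . . . . . . . .
    . . . . . . . . . . . .

Z-buffer (winner per pixel, '.' = empty):
  . . . . . . 4 . . . . .
  . . . . . 4 . . . . . .
  . . . . 4 . . . . . . .
  . . 3 4 . . . . . . . .
  . . 4 . 2 2 2 2 . . . .
  . 4 . . . . 1 2 2 . . .
  . . . . 3 . . . . . . .
  . . . . . 3 . . . . . .
  . . . 0 . . 3 . . . . .
  . . . 0 . . . . . . . .
  . . . . . . . . . . . .

Final: -1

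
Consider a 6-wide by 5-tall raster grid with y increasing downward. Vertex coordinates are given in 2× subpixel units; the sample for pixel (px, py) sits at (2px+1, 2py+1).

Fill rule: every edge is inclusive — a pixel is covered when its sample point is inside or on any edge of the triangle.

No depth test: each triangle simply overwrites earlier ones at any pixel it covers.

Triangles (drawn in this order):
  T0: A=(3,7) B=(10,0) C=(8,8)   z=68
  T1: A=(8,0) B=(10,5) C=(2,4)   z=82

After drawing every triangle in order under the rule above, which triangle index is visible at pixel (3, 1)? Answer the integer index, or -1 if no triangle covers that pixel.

T0:
  2·area = 42
  edge (3, 7)→(10, 0): d=(7,-7) inclusive
  edge (10, 0)→(8, 8): d=(-2,8) inclusive
  edge (8, 8)→(3, 7): d=(-5,-1) inclusive
    (4,0)@(9, 1): e=[0,6,36] → X  [on edge]
    (5,0)@(11, 1): e=[14,-10,38] → .
    (3,1)@(7, 3): e=[0,18,24] → X  [on edge]
    (5,1)@(11, 3): e=[28,-14,28] → .
    (2,2)@(5, 5): e=[0,30,12] → X  [on edge]
    (4,2)@(9, 5): e=[28,-2,16] → .
    (1,3)@(3, 7): e=[0,42,0] → X  [on edge]
    (4,3)@(9, 7): e=[42,-6,6] → .
    (0,4)@(1, 9): e=[0,54,-12] → .  [on edge]
    (1,4)@(3, 9): e=[14,38,-10] → .
    (2,4)@(5, 9): e=[28,22,-8] → .
    (3,4)@(7, 9): e=[42,6,-6] → .
  covered (8 px):
    . . . . X .
    . . . X X .
    . . X X . .
    . X X X . .
    . . . . . .
T1:
  2·area = 38
  edge (8, 0)→(10, 5): d=(2,5) inclusive
  edge (10, 5)→(2, 4): d=(-8,-1) inclusive
  edge (2, 4)→(8, 0): d=(6,-4) inclusive
    (3,0)@(7, 1): e=[7,29,2] → X
    (4,0)@(9, 1): e=[-3,31,10] → .
    (2,1)@(5, 3): e=[21,11,6] → X
    (4,1)@(9, 3): e=[1,15,22] → X
    (5,1)@(11, 3): e=[-9,17,30] → .
    (2,2)@(5, 5): e=[25,-5,18] → .
    (3,2)@(7, 5): e=[15,-3,26] → .
    (4,2)@(9, 5): e=[5,-1,34] → .
  covered (4 px):
    . . . X . .
    . . X X X .
    . . . . . .
    . . . . . .
    . . . . . .

Z-buffer (winner per pixel, '.' = empty):
  . . . 1 0 .
  . . 1 1 1 .
  . . 0 0 . .
  . 0 0 0 . .
  . . . . . .

Final: 1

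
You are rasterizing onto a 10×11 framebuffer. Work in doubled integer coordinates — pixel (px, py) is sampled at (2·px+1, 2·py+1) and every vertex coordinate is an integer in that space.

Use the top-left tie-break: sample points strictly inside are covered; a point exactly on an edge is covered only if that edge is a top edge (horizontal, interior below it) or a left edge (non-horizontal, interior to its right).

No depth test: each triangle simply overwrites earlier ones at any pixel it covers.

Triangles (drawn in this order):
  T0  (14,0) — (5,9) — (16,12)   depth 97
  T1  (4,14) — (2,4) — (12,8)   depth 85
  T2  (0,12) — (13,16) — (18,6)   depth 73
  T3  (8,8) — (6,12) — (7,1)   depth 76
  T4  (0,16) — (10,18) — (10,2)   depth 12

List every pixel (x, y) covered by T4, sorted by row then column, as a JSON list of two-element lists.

T0:
  2·area = 126  (B↔C swapped to make it positive)
  edge (14, 0)→(16, 12): d=(2,12) right/bottom  bias=-1
  edge (16, 12)→(5, 9): d=(-11,-3) top-left  bias=+0
  edge (5, 9)→(14, 0): d=(9,-9) top-left  bias=+0
    (6,0)@(13, 1): e=[14,112,0] → X  [on edge]
    (7,0)@(15, 1): e=[-10,118,18] → .
    (5,1)@(11, 3): e=[42,84,0] → X  [on edge]
    (7,1)@(15, 3): e=[-6,96,36] → .
    (4,2)@(9, 5): e=[70,56,0] → X  [on edge]
    (7,2)@(15, 5): e=[-2,74,54] → .
    (3,3)@(7, 7): e=[98,28,0] → X  [on edge]
    (7,3)@(15, 7): e=[2,52,72] → X
    (8,3)@(17, 7): e=[-22,58,90] → .
    (2,4)@(5, 9): e=[126,0,0] → X  [on edge]
    (8,4)@(17, 9): e=[-18,36,108] → .
    (1,5)@(3, 11): e=[154,-28,0] → .  [on edge]
    (0,6)@(1, 13): e=[182,-56,0] → .  [on edge]
  covered (19 px):
    . . . . . . X . . .
    . . . . . X X . . .
    . . . . X X X . . .
    . . . X X X X X . .
    . . X X X X X X . .
    . . . . . . X X . .
    . . . . . . . . . .
    . . . . . . . . . .
    . . . . . . . . . .
    . . . . . . . . . .
    . . . . . . . . . .
T1:
  2·area = 92
  edge (4, 14)→(2, 4): d=(-2,-10) top-left  bias=+0
  edge (2, 4)→(12, 8): d=(10,4) right/bottom  bias=-1
  edge (12, 8)→(4, 14): d=(-8,6) right/bottom  bias=-1
    (1,2)@(3, 5): e=[8,6,78] → X
    (2,2)@(5, 5): e=[28,-2,66] → .
    (1,3)@(3, 7): e=[4,26,62] → X
    (2,3)@(5, 7): e=[24,18,50] → X
    (3,3)@(7, 7): e=[44,10,38] → X
    (4,3)@(9, 7): e=[64,2,26] → X
    (5,3)@(11, 7): e=[84,-6,14] → .
    (1,4)@(3, 9): e=[0,46,46] → X  [on edge]
    (5,4)@(11, 9): e=[80,14,-2] → .
    (1,5)@(3, 11): e=[-4,66,30] → .
    (2,5)@(5, 11): e=[16,58,18] → X
    (4,5)@(9, 11): e=[56,42,-6] → .
    (2,9)@(5, 19): e=[0,138,-46] → .  [on edge]
  covered (12 px):
    . . . . . . . . . .
    . . . . . . . . . .
    . X . . . . . . . .
    . X X X X . . . . .
    . X X X X . . . . .
    . . X X . . . . . .
    . . X . . . . . . .
    . . . . . . . . . .
    . . . . . . . . . .
    . . . . . . . . . .
    . . . . . . . . . .
T2:
  2·area = 150  (B↔C swapped to make it positive)
  edge (0, 12)→(18, 6): d=(18,-6) top-left  bias=+0
  edge (18, 6)→(13, 16): d=(-5,10) right/bottom  bias=-1
  edge (13, 16)→(0, 12): d=(-13,-4) top-left  bias=+0
    (7,3)@(15, 7): e=[0,25,125] → X  [on edge]
    (8,3)@(17, 7): e=[12,5,133] → X
    (9,3)@(19, 7): e=[24,-15,141] → .
    (4,4)@(9, 9): e=[0,75,75] → X  [on edge]
    (5,4)@(11, 9): e=[12,55,83] → X
    (6,4)@(13, 9): e=[24,35,91] → X
    (8,4)@(17, 9): e=[48,-5,107] → .
    (1,5)@(3, 11): e=[0,125,25] → X  [on edge]
    (2,5)@(5, 11): e=[12,105,33] → X
    (3,5)@(7, 11): e=[24,85,41] → X
    (8,5)@(17, 11): e=[84,-15,81] → .
    (1,6)@(3, 13): e=[36,115,-1] → .
  covered (20 px):
    . . . . . . . . . .
    . . . . . . . . . .
    . . . . . . . . . .
    . . . . . . . X X .
    . . . . X X X X . .
    . X X X X X X X . .
    . . X X X X X . . .
    . . . . . X X . . .
    . . . . . . . . . .
    . . . . . . . . . .
    . . . . . . . . . .
T3:
  2·area = 18
  edge (8, 8)→(6, 12): d=(-2,4) right/bottom  bias=-1
  edge (6, 12)→(7, 1): d=(1,-11) top-left  bias=+0
  edge (7, 1)→(8, 8): d=(1,7) right/bottom  bias=-1
    (3,0)@(7, 1): e=[18,0,0] → .  [on edge]
    (3,1)@(7, 3): e=[14,2,2] → X
    (4,1)@(9, 3): e=[6,24,-12] → .
    (3,2)@(7, 5): e=[10,4,4] → X
    (4,2)@(9, 5): e=[2,26,-10] → .
    (3,3)@(7, 7): e=[6,6,6] → X
    (4,3)@(9, 7): e=[-2,28,-8] → .
    (3,4)@(7, 9): e=[2,8,8] → X
    (4,4)@(9, 9): e=[-6,30,-6] → .
    (3,5)@(7, 11): e=[-2,10,10] → .
    (4,7)@(9, 15): e=[-18,36,0] → .  [on edge]
  covered (4 px):
    . . . . . . . . . .
    . . . X . . . . . .
    . . . X . . . . . .
    . . . X . . . . . .
    . . . X . . . . . .
    . . . . . . . . . .
    . . . . . . . . . .
    . . . . . . . . . .
    . . . . . . . . . .
    . . . . . . . . . .
    . . . . . . . . . .
T4:
  2·area = 160  (B↔C swapped to make it positive)
  edge (0, 16)→(10, 2): d=(10,-14) top-left  bias=+0
  edge (10, 2)→(10, 18): d=(0,16) right/bottom  bias=-1
  edge (10, 18)→(0, 16): d=(-10,-2) top-left  bias=+0
    (4,2)@(9, 5): e=[16,16,128] → X
    (5,2)@(11, 5): e=[44,-16,132] → .
    (3,3)@(7, 7): e=[8,48,104] → X
    (5,3)@(11, 7): e=[64,-16,112] → .
    (2,4)@(5, 9): e=[0,80,80] → X  [on edge]
    (5,4)@(11, 9): e=[84,-16,92] → .
    (2,5)@(5, 11): e=[20,80,60] → X
    (5,5)@(11, 11): e=[104,-16,72] → .
    (1,6)@(3, 13): e=[12,112,36] → X
    (5,6)@(11, 13): e=[124,-16,52] → .
    (0,7)@(1, 15): e=[4,144,12] → X
    (5,7)@(11, 15): e=[144,-16,32] → .
    (2,8)@(5, 17): e=[80,80,0] → X  [on edge]
    (7,9)@(15, 19): e=[240,-80,0] → .  [on edge]
  covered (21 px):
    . . . . . . . . . .
    . . . . . . . . . .
    . . . . X . . . . .
    . . . X X . . . . .
    . . X X X . . . . .
    . . X X X . . . . .
    . X X X X . . . . .
    X X X X X . . . . .
    . . X X X . . . . .
    . . . . . . . . . .
    . . . . . . . . . .

Final: [[4,2],[3,3],[4,3],[2,4],[3,4],[4,4],[2,5],[3,5],[4,5],[1,6],[2,6],[3,6],[4,6],[0,7],[1,7],[2,7],[3,7],[4,7],[2,8],[3,8],[4,8]]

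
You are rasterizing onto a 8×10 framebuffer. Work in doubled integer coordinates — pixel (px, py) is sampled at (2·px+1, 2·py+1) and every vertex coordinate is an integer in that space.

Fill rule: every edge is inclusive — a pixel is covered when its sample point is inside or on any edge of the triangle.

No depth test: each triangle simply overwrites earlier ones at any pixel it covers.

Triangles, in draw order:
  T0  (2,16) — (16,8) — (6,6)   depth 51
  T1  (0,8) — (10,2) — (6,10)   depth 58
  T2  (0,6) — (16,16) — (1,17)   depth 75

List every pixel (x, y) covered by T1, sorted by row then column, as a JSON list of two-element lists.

T0:
  2·area = 108  (B↔C swapped to make it positive)
  edge (2, 16)→(6, 6): d=(4,-10) inclusive
  edge (6, 6)→(16, 8): d=(10,2) inclusive
  edge (16, 8)→(2, 16): d=(-14,8) inclusive
    (0,2)@(1, 5): e=[-54,0,162] → .  [on edge]
    (3,3)@(7, 7): e=[14,8,86] → X
    (4,3)@(9, 7): e=[34,4,70] → X
    (5,3)@(11, 7): e=[54,0,54] → X  [on edge]
    (6,3)@(13, 7): e=[74,-4,38] → .
    (2,4)@(5, 9): e=[2,32,74] → X
    (6,4)@(13, 9): e=[82,16,10] → X
    (7,4)@(15, 9): e=[102,12,-6] → .
    (2,5)@(5, 11): e=[10,52,46] → X
    (5,5)@(11, 11): e=[70,40,-2] → .
    (6,5)@(13, 11): e=[90,36,-18] → .
    (2,6)@(5, 13): e=[18,72,18] → X
  covered (14 px):
    . . . . . . . .
    . . . . . . . .
    . . . . . . . .
    . . . X X X . .
    . . X X X X X .
    . . X X X . . .
    . . X X . . . .
    . X . . . . . .
    . . . . . . . .
    . . . . . . . .
T1:
  2·area = 56
  edge (0, 8)→(10, 2): d=(10,-6) inclusive
  edge (10, 2)→(6, 10): d=(-4,8) inclusive
  edge (6, 10)→(0, 8): d=(-6,-2) inclusive
    (4,1)@(9, 3): e=[4,4,48] → X
    (5,1)@(11, 3): e=[16,-12,52] → .
    (2,2)@(5, 5): e=[0,28,28] → X  [on edge]
    (3,2)@(7, 5): e=[12,12,32] → X
    (4,2)@(9, 5): e=[24,-4,36] → .
    (1,3)@(3, 7): e=[8,36,12] → X
    (4,3)@(9, 7): e=[44,-12,24] → .
    (1,4)@(3, 9): e=[28,28,0] → X  [on edge]
    (3,4)@(7, 9): e=[52,-4,8] → .
    (1,5)@(3, 11): e=[48,20,-12] → .
    (2,5)@(5, 11): e=[60,4,-8] → .
    (4,5)@(9, 11): e=[84,-28,0] → .  [on edge]
    (7,6)@(15, 13): e=[140,-84,0] → .  [on edge]
  covered (8 px):
    . . . . . . . .
    . . . . X . . .
    . . X X . . . .
    . X X X . . . .
    . X X . . . . .
    . . . . . . . .
    . . . . . . . .
    . . . . . . . .
    . . . . . . . .
    . . . . . . . .
T2:
  2·area = 166
  edge (0, 6)→(16, 16): d=(16,10) inclusive
  edge (16, 16)→(1, 17): d=(-15,1) inclusive
  edge (1, 17)→(0, 6): d=(-1,-11) inclusive
    (0,3)@(1, 7): e=[6,150,10] → X
    (1,3)@(3, 7): e=[-14,148,32] → .
    (0,4)@(1, 9): e=[38,120,8] → X
    (1,4)@(3, 9): e=[18,118,30] → X
    (2,4)@(5, 9): e=[-2,116,52] → .
    (0,5)@(1, 11): e=[70,90,6] → X
    (2,5)@(5, 11): e=[30,86,50] → X
    (3,5)@(7, 11): e=[10,84,72] → X
    (4,5)@(9, 11): e=[-10,82,94] → .
    (0,6)@(1, 13): e=[102,60,4] → X
    (4,6)@(9, 13): e=[22,52,92] → X
    (5,6)@(11, 13): e=[2,50,114] → X
    (0,8)@(1, 17): e=[166,0,0] → X  [on edge]
  covered (21 px):
    . . . . . . . .
    . . . . . . . .
    . . . . . . . .
    X . . . . . . .
    X X . . . . . .
    X X X X . . . .
    X X X X X X . .
    X X X X X X X .
    X . . . . . . .
    . . . . . . . .

Answer: [[4,1],[2,2],[3,2],[1,3],[2,3],[3,3],[1,4],[2,4]]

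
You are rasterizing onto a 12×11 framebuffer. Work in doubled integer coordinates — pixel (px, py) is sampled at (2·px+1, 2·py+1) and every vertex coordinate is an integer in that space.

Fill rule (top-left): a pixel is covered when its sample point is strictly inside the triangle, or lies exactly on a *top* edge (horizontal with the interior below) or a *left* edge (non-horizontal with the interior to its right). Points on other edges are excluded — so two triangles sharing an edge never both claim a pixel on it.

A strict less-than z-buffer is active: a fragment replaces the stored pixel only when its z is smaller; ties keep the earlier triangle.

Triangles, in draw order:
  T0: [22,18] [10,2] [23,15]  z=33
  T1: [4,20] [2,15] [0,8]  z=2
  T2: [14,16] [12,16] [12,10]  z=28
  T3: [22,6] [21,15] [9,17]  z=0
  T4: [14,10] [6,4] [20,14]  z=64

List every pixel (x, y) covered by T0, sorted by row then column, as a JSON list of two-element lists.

T0:
  2·area = 52
  edge (22, 18)→(10, 2): d=(-12,-16) top-left  bias=+0
  edge (10, 2)→(23, 15): d=(13,13) right/bottom  bias=-1
  edge (23, 15)→(22, 18): d=(-1,3) right/bottom  bias=-1
    (4,0)@(9, 1): e=[-4,0,56] → .  [on edge]
    (5,1)@(11, 3): e=[4,0,48] → .  [on edge]
    (6,2)@(13, 5): e=[12,0,40] → .  [on edge]
    (7,3)@(15, 7): e=[20,0,32] → .  [on edge]
    (8,4)@(17, 9): e=[28,0,24] → .  [on edge]
    (8,5)@(17, 11): e=[4,26,22] → X
    (9,5)@(19, 11): e=[36,0,16] → .  [on edge]
    (8,6)@(17, 13): e=[-20,52,20] → .
    (9,6)@(19, 13): e=[12,26,14] → X
    (10,6)@(21, 13): e=[44,0,8] → .  [on edge]
    (9,7)@(19, 15): e=[-12,52,12] → .
    (10,7)@(21, 15): e=[20,26,6] → X
    (11,7)@(23, 15): e=[52,0,0] → .  [on edge]
    (10,10)@(21, 21): e=[-52,104,0] → .  [on edge]
  covered (3 px):
    . . . . . . . . . . . .
    . . . . . . . . . . . .
    . . . . . . . . . . . .
    . . . . . . . . . . . .
    . . . . . . . . . . . .
    . . . . . . . . X . . .
    . . . . . . . . . X . .
    . . . . . . . . . . X .
    . . . . . . . . . . . .
    . . . . . . . . . . . .
    . . . . . . . . . . . .
T1:
  2·area = 4
  edge (4, 20)→(2, 15): d=(-2,-5) top-left  bias=+0
  edge (2, 15)→(0, 8): d=(-2,-7) top-left  bias=+0
  edge (0, 8)→(4, 20): d=(4,12) right/bottom  bias=-1
    (0,5)@(1, 11): e=[3,1,0] → .  [on edge]
    (1,8)@(3, 17): e=[1,3,0] → .  [on edge]
  covered (0 px):
    . . . . . . . . . . . .
    . . . . . . . . . . . .
    . . . . . . . . . . . .
    . . . . . . . . . . . .
    . . . . . . . . . . . .
    . . . . . . . . . . . .
    . . . . . . . . . . . .
    . . . . . . . . . . . .
    . . . . . . . . . . . .
    . . . . . . . . . . . .
    . . . . . . . . . . . .
T2:
  2·area = 12
  edge (14, 16)→(12, 16): d=(-2,0) right/bottom  bias=-1
  edge (12, 16)→(12, 10): d=(0,-6) top-left  bias=+0
  edge (12, 10)→(14, 16): d=(2,6) right/bottom  bias=-1
    (4,0)@(9, 1): e=[30,-18,0] → .  [on edge]
    (5,3)@(11, 7): e=[18,-6,0] → .  [on edge]
    (6,6)@(13, 13): e=[6,6,0] → .  [on edge]
    (6,7)@(13, 15): e=[2,6,4] → X
    (7,7)@(15, 15): e=[2,18,-8] → .
    (6,8)@(13, 17): e=[-2,6,8] → .
    (7,9)@(15, 19): e=[-6,18,0] → .  [on edge]
  covered (1 px):
    . . . . . . . . . . . .
    . . . . . . . . . . . .
    . . . . . . . . . . . .
    . . . . . . . . . . . .
    . . . . . . . . . . . .
    . . . . . . . . . . . .
    . . . . . . . . . . . .
    . . . . . . X . . . . .
    . . . . . . . . . . . .
    . . . . . . . . . . . .
    . . . . . . . . . . . .
T3:
  2·area = 106
  edge (22, 6)→(21, 15): d=(-1,9) right/bottom  bias=-1
  edge (21, 15)→(9, 17): d=(-12,2) right/bottom  bias=-1
  edge (9, 17)→(22, 6): d=(13,-11) top-left  bias=+0
    (10,3)@(21, 7): e=[8,96,2] → X
    (11,3)@(23, 7): e=[-10,92,24] → .
    (9,4)@(19, 9): e=[24,76,6] → X
    (11,4)@(23, 9): e=[-12,68,50] → .
    (8,5)@(17, 11): e=[40,56,10] → X
    (11,5)@(23, 11): e=[-14,44,76] → .
    (7,6)@(15, 13): e=[56,36,14] → X
    (11,6)@(23, 13): e=[-16,20,102] → .
    (6,7)@(13, 15): e=[72,16,18] → X
    (10,7)@(21, 15): e=[0,0,106] → .  [on edge]
    (4,8)@(9, 17): e=[106,0,0] → .  [on edge]
    (6,8)@(13, 17): e=[70,-8,44] → .
  covered (14 px):
    . . . . . . . . . . . .
    . . . . . . . . . . . .
    . . . . . . . . . . . .
    . . . . . . . . . . X .
    . . . . . . . . . X X .
    . . . . . . . . X X X .
    . . . . . . . X X X X .
    . . . . . . X X X X . .
    . . . . . . . . . . . .
    . . . . . . . . . . . .
    . . . . . . . . . . . .
T4:
  2·area = 4
  edge (14, 10)→(6, 4): d=(-8,-6) top-left  bias=+0
  edge (6, 4)→(20, 14): d=(14,10) right/bottom  bias=-1
  edge (20, 14)→(14, 10): d=(-6,-4) top-left  bias=+0
    (6,4)@(13, 9): e=[2,0,2] → .  [on edge]
  covered (0 px):
    . . . . . . . . . . . .
    . . . . . . . . . . . .
    . . . . . . . . . . . .
    . . . . . . . . . . . .
    . . . . . . . . . . . .
    . . . . . . . . . . . .
    . . . . . . . . . . . .
    . . . . . . . . . . . .
    . . . . . . . . . . . .
    . . . . . . . . . . . .
    . . . . . . . . . . . .

Result: [[8,5],[9,6],[10,7]]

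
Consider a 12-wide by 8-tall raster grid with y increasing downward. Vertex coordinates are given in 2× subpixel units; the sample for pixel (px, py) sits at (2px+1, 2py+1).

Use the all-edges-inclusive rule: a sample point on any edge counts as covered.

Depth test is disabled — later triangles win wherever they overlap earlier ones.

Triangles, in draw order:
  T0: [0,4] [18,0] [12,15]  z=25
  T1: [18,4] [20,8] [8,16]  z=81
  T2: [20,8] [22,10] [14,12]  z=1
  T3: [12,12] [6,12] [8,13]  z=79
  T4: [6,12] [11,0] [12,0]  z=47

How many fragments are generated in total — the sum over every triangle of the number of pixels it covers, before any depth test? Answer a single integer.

T0:
  2·area = 246
  edge (0, 4)→(18, 0): d=(18,-4) inclusive
  edge (18, 0)→(12, 15): d=(-6,15) inclusive
  edge (12, 15)→(0, 4): d=(-12,-11) inclusive
    (7,0)@(15, 1): e=[6,39,201] → X
    (8,0)@(17, 1): e=[14,9,223] → X
    (9,0)@(19, 1): e=[22,-21,245] → .
    (2,1)@(5, 3): e=[2,177,67] → X
    (3,1)@(7, 3): e=[10,147,89] → X
    (4,1)@(9, 3): e=[18,117,111] → X
    (5,1)@(11, 3): e=[26,87,133] → X
    (6,1)@(13, 3): e=[34,57,155] → X
    (8,1)@(17, 3): e=[50,-3,199] → .
    (1,2)@(3, 5): e=[30,195,21] → X
    (8,2)@(17, 5): e=[86,-15,175] → .
    (1,3)@(3, 7): e=[66,183,-3] → .
  covered (29 px):
    . . . . . . . X X . . .
    . . X X X X X X . . . .
    . X X X X X X X . . . .
    . . X X X X X X . . . .
    . . . X X X X . . . . .
    . . . . X X X . . . . .
    . . . . . X . . . . . .
    . . . . . . . . . . . .
T1:
  2·area = 64
  edge (18, 4)→(20, 8): d=(2,4) inclusive
  edge (20, 8)→(8, 16): d=(-12,8) inclusive
  edge (8, 16)→(18, 4): d=(10,-12) inclusive
    (8,3)@(17, 7): e=[10,36,18] → X
    (9,3)@(19, 7): e=[2,20,42] → X
    (10,3)@(21, 7): e=[-6,4,66] → .
    (7,4)@(15, 9): e=[22,28,14] → X
    (9,4)@(19, 9): e=[6,-4,62] → .
    (6,5)@(13, 11): e=[34,20,10] → X
    (8,5)@(17, 11): e=[18,-12,58] → .
    (5,6)@(11, 13): e=[46,12,6] → X
    (6,6)@(13, 13): e=[38,-4,30] → .
    (7,6)@(15, 13): e=[30,-20,54] → .
    (4,7)@(9, 15): e=[58,4,2] → X
    (5,7)@(11, 15): e=[50,-12,26] → .
  covered (8 px):
    . . . . . . . . . . . .
    . . . . . . . . . . . .
    . . . . . . . . . . . .
    . . . . . . . . X X . .
    . . . . . . . X X . . .
    . . . . . . X X . . . .
    . . . . . X . . . . . .
    . . . . X . . . . . . .
T2:
  2·area = 20
  edge (20, 8)→(22, 10): d=(2,2) inclusive
  edge (22, 10)→(14, 12): d=(-8,2) inclusive
  edge (14, 12)→(20, 8): d=(6,-4) inclusive
    (6,0)@(13, 1): e=[0,90,-70] → .  [on edge]
    (7,1)@(15, 3): e=[0,70,-50] → .  [on edge]
    (8,2)@(17, 5): e=[0,50,-30] → .  [on edge]
    (9,3)@(19, 7): e=[0,30,-10] → .  [on edge]
    (9,4)@(19, 9): e=[4,14,2] → X
    (10,4)@(21, 9): e=[0,10,10] → X  [on edge]
    (11,4)@(23, 9): e=[-4,6,18] → .
    (8,5)@(17, 11): e=[12,2,6] → X
    (9,5)@(19, 11): e=[8,-2,14] → .
    (10,5)@(21, 11): e=[4,-6,22] → .
    (11,5)@(23, 11): e=[0,-10,30] → .  [on edge]
    (8,6)@(17, 13): e=[16,-14,18] → .
  covered (3 px):
    . . . . . . . . . . . .
    . . . . . . . . . . . .
    . . . . . . . . . . . .
    . . . . . . . . . . . .
    . . . . . . . . . X X .
    . . . . . . . . X . . .
    . . . . . . . . . . . .
    . . . . . . . . . . . .
T3:
  2·area = 6  (B↔C swapped to make it positive)
  edge (12, 12)→(8, 13): d=(-4,1) inclusive
  edge (8, 13)→(6, 12): d=(-2,-1) inclusive
  edge (6, 12)→(12, 12): d=(6,0) inclusive
  covered (0 px):
    . . . . . . . . . . . .
    . . . . . . . . . . . .
    . . . . . . . . . . . .
    . . . . . . . . . . . .
    . . . . . . . . . . . .
    . . . . . . . . . . . .
    . . . . . . . . . . . .
    . . . . . . . . . . . .
T4:
  2·area = 12
  edge (6, 12)→(11, 0): d=(5,-12) inclusive
  edge (11, 0)→(12, 0): d=(1,0) inclusive
  edge (12, 0)→(6, 12): d=(-6,12) inclusive
    (5,0)@(11, 1): e=[5,1,6] → X
    (6,0)@(13, 1): e=[29,1,-18] → .
    (5,1)@(11, 3): e=[15,3,-6] → .
    (4,2)@(9, 5): e=[1,5,6] → X
    (5,2)@(11, 5): e=[25,5,-18] → .
    (4,3)@(9, 7): e=[11,7,-6] → .
  covered (2 px):
    . . . . . X . . . . . .
    . . . . . . . . . . . .
    . . . . X . . . . . . .
    . . . . . . . . . . . .
    . . . . . . . . . . . .
    . . . . . . . . . . . .
    . . . . . . . . . . . .
    . . . . . . . . . . . .

Final: 42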